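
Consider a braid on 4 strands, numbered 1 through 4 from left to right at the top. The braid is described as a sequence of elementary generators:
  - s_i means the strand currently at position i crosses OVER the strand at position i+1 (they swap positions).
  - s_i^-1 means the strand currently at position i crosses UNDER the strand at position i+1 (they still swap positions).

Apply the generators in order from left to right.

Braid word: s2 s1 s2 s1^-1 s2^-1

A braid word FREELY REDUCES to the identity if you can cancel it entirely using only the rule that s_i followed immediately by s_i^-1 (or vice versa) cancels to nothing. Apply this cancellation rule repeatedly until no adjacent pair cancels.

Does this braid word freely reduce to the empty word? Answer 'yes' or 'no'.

Gen 1 (s2): push. Stack: [s2]
Gen 2 (s1): push. Stack: [s2 s1]
Gen 3 (s2): push. Stack: [s2 s1 s2]
Gen 4 (s1^-1): push. Stack: [s2 s1 s2 s1^-1]
Gen 5 (s2^-1): push. Stack: [s2 s1 s2 s1^-1 s2^-1]
Reduced word: s2 s1 s2 s1^-1 s2^-1

Answer: no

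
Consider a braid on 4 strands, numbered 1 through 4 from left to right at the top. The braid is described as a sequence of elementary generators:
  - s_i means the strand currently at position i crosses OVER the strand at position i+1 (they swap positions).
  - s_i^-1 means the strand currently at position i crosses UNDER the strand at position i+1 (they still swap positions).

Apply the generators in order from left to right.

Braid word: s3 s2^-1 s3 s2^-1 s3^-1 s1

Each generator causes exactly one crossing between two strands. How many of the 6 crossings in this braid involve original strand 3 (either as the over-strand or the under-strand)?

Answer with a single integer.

Gen 1: crossing 3x4. Involves strand 3? yes. Count so far: 1
Gen 2: crossing 2x4. Involves strand 3? no. Count so far: 1
Gen 3: crossing 2x3. Involves strand 3? yes. Count so far: 2
Gen 4: crossing 4x3. Involves strand 3? yes. Count so far: 3
Gen 5: crossing 4x2. Involves strand 3? no. Count so far: 3
Gen 6: crossing 1x3. Involves strand 3? yes. Count so far: 4

Answer: 4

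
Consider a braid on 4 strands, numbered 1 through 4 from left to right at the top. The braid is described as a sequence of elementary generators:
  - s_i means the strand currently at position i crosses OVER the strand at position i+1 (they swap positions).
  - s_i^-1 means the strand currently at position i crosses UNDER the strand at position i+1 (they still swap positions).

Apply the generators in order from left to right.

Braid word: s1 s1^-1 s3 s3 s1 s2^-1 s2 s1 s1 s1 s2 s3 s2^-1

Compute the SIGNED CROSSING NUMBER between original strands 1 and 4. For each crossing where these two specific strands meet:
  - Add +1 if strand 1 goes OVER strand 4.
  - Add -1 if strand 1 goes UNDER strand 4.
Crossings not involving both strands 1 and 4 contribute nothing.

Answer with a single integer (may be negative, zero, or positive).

Gen 1: crossing 1x2. Both 1&4? no. Sum: 0
Gen 2: crossing 2x1. Both 1&4? no. Sum: 0
Gen 3: crossing 3x4. Both 1&4? no. Sum: 0
Gen 4: crossing 4x3. Both 1&4? no. Sum: 0
Gen 5: crossing 1x2. Both 1&4? no. Sum: 0
Gen 6: crossing 1x3. Both 1&4? no. Sum: 0
Gen 7: crossing 3x1. Both 1&4? no. Sum: 0
Gen 8: crossing 2x1. Both 1&4? no. Sum: 0
Gen 9: crossing 1x2. Both 1&4? no. Sum: 0
Gen 10: crossing 2x1. Both 1&4? no. Sum: 0
Gen 11: crossing 2x3. Both 1&4? no. Sum: 0
Gen 12: crossing 2x4. Both 1&4? no. Sum: 0
Gen 13: crossing 3x4. Both 1&4? no. Sum: 0

Answer: 0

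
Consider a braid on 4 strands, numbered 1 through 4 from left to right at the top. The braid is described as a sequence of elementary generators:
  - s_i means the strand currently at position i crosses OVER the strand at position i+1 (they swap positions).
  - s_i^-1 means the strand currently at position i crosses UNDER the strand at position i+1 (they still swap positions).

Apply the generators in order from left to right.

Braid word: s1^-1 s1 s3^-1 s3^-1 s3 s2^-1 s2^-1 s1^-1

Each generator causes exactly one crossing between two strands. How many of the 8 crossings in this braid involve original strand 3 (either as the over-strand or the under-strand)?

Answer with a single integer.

Answer: 3

Derivation:
Gen 1: crossing 1x2. Involves strand 3? no. Count so far: 0
Gen 2: crossing 2x1. Involves strand 3? no. Count so far: 0
Gen 3: crossing 3x4. Involves strand 3? yes. Count so far: 1
Gen 4: crossing 4x3. Involves strand 3? yes. Count so far: 2
Gen 5: crossing 3x4. Involves strand 3? yes. Count so far: 3
Gen 6: crossing 2x4. Involves strand 3? no. Count so far: 3
Gen 7: crossing 4x2. Involves strand 3? no. Count so far: 3
Gen 8: crossing 1x2. Involves strand 3? no. Count so far: 3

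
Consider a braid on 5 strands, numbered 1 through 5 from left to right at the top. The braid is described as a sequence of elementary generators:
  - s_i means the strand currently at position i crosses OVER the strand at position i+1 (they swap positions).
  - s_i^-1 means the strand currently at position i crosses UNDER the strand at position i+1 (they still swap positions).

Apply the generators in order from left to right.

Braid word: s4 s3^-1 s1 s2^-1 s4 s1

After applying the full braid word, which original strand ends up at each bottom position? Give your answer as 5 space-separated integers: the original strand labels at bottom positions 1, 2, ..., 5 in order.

Gen 1 (s4): strand 4 crosses over strand 5. Perm now: [1 2 3 5 4]
Gen 2 (s3^-1): strand 3 crosses under strand 5. Perm now: [1 2 5 3 4]
Gen 3 (s1): strand 1 crosses over strand 2. Perm now: [2 1 5 3 4]
Gen 4 (s2^-1): strand 1 crosses under strand 5. Perm now: [2 5 1 3 4]
Gen 5 (s4): strand 3 crosses over strand 4. Perm now: [2 5 1 4 3]
Gen 6 (s1): strand 2 crosses over strand 5. Perm now: [5 2 1 4 3]

Answer: 5 2 1 4 3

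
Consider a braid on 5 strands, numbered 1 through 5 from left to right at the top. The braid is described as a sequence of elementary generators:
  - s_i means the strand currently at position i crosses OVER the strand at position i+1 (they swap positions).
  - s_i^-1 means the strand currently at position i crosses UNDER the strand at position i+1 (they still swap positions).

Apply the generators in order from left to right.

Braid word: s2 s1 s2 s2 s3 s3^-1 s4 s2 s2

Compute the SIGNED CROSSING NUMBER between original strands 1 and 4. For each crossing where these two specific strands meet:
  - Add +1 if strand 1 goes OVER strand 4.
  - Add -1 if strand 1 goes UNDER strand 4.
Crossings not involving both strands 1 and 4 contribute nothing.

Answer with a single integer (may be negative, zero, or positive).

Answer: 0

Derivation:
Gen 1: crossing 2x3. Both 1&4? no. Sum: 0
Gen 2: crossing 1x3. Both 1&4? no. Sum: 0
Gen 3: crossing 1x2. Both 1&4? no. Sum: 0
Gen 4: crossing 2x1. Both 1&4? no. Sum: 0
Gen 5: crossing 2x4. Both 1&4? no. Sum: 0
Gen 6: crossing 4x2. Both 1&4? no. Sum: 0
Gen 7: crossing 4x5. Both 1&4? no. Sum: 0
Gen 8: crossing 1x2. Both 1&4? no. Sum: 0
Gen 9: crossing 2x1. Both 1&4? no. Sum: 0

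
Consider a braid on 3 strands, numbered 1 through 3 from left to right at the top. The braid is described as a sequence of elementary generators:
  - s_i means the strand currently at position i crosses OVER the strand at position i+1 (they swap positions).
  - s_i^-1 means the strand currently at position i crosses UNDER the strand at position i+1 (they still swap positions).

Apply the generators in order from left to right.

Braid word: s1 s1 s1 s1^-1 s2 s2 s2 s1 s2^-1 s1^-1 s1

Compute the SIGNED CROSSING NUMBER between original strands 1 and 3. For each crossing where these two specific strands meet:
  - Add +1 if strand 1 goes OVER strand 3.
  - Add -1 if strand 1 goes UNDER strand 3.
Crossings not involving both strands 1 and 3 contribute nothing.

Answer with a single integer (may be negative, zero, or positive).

Answer: 1

Derivation:
Gen 1: crossing 1x2. Both 1&3? no. Sum: 0
Gen 2: crossing 2x1. Both 1&3? no. Sum: 0
Gen 3: crossing 1x2. Both 1&3? no. Sum: 0
Gen 4: crossing 2x1. Both 1&3? no. Sum: 0
Gen 5: crossing 2x3. Both 1&3? no. Sum: 0
Gen 6: crossing 3x2. Both 1&3? no. Sum: 0
Gen 7: crossing 2x3. Both 1&3? no. Sum: 0
Gen 8: 1 over 3. Both 1&3? yes. Contrib: +1. Sum: 1
Gen 9: crossing 1x2. Both 1&3? no. Sum: 1
Gen 10: crossing 3x2. Both 1&3? no. Sum: 1
Gen 11: crossing 2x3. Both 1&3? no. Sum: 1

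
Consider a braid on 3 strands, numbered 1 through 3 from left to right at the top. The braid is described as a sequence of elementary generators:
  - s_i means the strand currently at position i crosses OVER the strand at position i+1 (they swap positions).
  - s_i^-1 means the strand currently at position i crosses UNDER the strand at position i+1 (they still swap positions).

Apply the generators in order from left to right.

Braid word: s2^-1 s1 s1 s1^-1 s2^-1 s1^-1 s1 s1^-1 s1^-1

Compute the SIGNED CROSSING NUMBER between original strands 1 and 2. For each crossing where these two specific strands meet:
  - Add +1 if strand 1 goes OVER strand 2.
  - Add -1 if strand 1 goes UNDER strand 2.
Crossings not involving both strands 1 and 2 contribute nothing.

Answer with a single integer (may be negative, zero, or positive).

Gen 1: crossing 2x3. Both 1&2? no. Sum: 0
Gen 2: crossing 1x3. Both 1&2? no. Sum: 0
Gen 3: crossing 3x1. Both 1&2? no. Sum: 0
Gen 4: crossing 1x3. Both 1&2? no. Sum: 0
Gen 5: 1 under 2. Both 1&2? yes. Contrib: -1. Sum: -1
Gen 6: crossing 3x2. Both 1&2? no. Sum: -1
Gen 7: crossing 2x3. Both 1&2? no. Sum: -1
Gen 8: crossing 3x2. Both 1&2? no. Sum: -1
Gen 9: crossing 2x3. Both 1&2? no. Sum: -1

Answer: -1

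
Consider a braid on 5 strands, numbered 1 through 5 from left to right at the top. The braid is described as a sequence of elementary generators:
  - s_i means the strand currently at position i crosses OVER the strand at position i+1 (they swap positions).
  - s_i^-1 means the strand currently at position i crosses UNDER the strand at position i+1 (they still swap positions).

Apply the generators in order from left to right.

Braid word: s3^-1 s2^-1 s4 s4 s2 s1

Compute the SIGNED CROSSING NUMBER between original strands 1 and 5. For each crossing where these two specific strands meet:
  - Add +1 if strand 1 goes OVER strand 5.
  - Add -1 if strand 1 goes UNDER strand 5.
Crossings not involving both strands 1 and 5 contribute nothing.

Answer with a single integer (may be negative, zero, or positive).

Gen 1: crossing 3x4. Both 1&5? no. Sum: 0
Gen 2: crossing 2x4. Both 1&5? no. Sum: 0
Gen 3: crossing 3x5. Both 1&5? no. Sum: 0
Gen 4: crossing 5x3. Both 1&5? no. Sum: 0
Gen 5: crossing 4x2. Both 1&5? no. Sum: 0
Gen 6: crossing 1x2. Both 1&5? no. Sum: 0

Answer: 0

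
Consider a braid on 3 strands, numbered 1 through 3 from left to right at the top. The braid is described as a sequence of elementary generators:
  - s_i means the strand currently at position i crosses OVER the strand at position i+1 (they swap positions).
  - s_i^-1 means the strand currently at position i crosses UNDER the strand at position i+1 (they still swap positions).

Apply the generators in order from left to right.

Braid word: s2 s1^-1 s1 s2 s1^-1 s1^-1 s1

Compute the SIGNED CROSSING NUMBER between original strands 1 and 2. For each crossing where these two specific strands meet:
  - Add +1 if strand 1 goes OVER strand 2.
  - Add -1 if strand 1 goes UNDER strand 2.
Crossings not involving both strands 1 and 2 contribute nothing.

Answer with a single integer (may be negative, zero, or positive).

Gen 1: crossing 2x3. Both 1&2? no. Sum: 0
Gen 2: crossing 1x3. Both 1&2? no. Sum: 0
Gen 3: crossing 3x1. Both 1&2? no. Sum: 0
Gen 4: crossing 3x2. Both 1&2? no. Sum: 0
Gen 5: 1 under 2. Both 1&2? yes. Contrib: -1. Sum: -1
Gen 6: 2 under 1. Both 1&2? yes. Contrib: +1. Sum: 0
Gen 7: 1 over 2. Both 1&2? yes. Contrib: +1. Sum: 1

Answer: 1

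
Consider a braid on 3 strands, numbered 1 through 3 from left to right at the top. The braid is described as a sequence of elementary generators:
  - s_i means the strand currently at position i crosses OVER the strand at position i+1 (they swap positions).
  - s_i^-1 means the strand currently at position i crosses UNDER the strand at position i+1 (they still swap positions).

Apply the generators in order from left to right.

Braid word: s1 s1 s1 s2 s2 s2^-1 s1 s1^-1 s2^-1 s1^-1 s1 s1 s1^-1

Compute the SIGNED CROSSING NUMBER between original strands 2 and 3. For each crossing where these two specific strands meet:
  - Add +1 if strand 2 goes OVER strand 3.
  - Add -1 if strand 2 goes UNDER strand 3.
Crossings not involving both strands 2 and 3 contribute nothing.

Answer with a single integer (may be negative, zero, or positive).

Answer: 2

Derivation:
Gen 1: crossing 1x2. Both 2&3? no. Sum: 0
Gen 2: crossing 2x1. Both 2&3? no. Sum: 0
Gen 3: crossing 1x2. Both 2&3? no. Sum: 0
Gen 4: crossing 1x3. Both 2&3? no. Sum: 0
Gen 5: crossing 3x1. Both 2&3? no. Sum: 0
Gen 6: crossing 1x3. Both 2&3? no. Sum: 0
Gen 7: 2 over 3. Both 2&3? yes. Contrib: +1. Sum: 1
Gen 8: 3 under 2. Both 2&3? yes. Contrib: +1. Sum: 2
Gen 9: crossing 3x1. Both 2&3? no. Sum: 2
Gen 10: crossing 2x1. Both 2&3? no. Sum: 2
Gen 11: crossing 1x2. Both 2&3? no. Sum: 2
Gen 12: crossing 2x1. Both 2&3? no. Sum: 2
Gen 13: crossing 1x2. Both 2&3? no. Sum: 2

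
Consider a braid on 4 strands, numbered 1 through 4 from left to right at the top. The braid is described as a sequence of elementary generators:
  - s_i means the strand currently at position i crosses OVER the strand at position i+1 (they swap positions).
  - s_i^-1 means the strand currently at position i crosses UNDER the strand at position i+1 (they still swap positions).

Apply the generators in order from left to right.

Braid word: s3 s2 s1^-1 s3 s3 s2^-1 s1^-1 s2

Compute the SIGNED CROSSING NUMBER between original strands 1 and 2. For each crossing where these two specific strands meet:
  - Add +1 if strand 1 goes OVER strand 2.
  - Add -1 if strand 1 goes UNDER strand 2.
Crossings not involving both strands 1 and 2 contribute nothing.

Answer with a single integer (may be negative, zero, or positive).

Answer: -1

Derivation:
Gen 1: crossing 3x4. Both 1&2? no. Sum: 0
Gen 2: crossing 2x4. Both 1&2? no. Sum: 0
Gen 3: crossing 1x4. Both 1&2? no. Sum: 0
Gen 4: crossing 2x3. Both 1&2? no. Sum: 0
Gen 5: crossing 3x2. Both 1&2? no. Sum: 0
Gen 6: 1 under 2. Both 1&2? yes. Contrib: -1. Sum: -1
Gen 7: crossing 4x2. Both 1&2? no. Sum: -1
Gen 8: crossing 4x1. Both 1&2? no. Sum: -1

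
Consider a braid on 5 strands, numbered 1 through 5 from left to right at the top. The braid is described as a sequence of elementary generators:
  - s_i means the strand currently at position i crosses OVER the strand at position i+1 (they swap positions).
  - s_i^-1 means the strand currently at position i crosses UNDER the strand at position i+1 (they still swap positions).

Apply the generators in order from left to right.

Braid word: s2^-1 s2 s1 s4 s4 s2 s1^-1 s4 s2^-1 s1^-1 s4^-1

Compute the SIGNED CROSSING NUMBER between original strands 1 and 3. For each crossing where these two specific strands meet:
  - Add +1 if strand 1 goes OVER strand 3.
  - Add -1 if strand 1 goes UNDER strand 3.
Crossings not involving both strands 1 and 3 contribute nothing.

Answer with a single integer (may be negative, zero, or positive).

Gen 1: crossing 2x3. Both 1&3? no. Sum: 0
Gen 2: crossing 3x2. Both 1&3? no. Sum: 0
Gen 3: crossing 1x2. Both 1&3? no. Sum: 0
Gen 4: crossing 4x5. Both 1&3? no. Sum: 0
Gen 5: crossing 5x4. Both 1&3? no. Sum: 0
Gen 6: 1 over 3. Both 1&3? yes. Contrib: +1. Sum: 1
Gen 7: crossing 2x3. Both 1&3? no. Sum: 1
Gen 8: crossing 4x5. Both 1&3? no. Sum: 1
Gen 9: crossing 2x1. Both 1&3? no. Sum: 1
Gen 10: 3 under 1. Both 1&3? yes. Contrib: +1. Sum: 2
Gen 11: crossing 5x4. Both 1&3? no. Sum: 2

Answer: 2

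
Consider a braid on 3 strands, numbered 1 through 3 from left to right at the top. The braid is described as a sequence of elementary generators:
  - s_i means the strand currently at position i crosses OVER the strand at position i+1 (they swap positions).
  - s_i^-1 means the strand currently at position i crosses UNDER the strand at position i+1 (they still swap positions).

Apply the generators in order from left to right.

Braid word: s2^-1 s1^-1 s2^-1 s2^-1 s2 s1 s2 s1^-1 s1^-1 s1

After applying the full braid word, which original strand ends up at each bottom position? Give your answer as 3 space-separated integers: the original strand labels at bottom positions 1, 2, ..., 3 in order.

Gen 1 (s2^-1): strand 2 crosses under strand 3. Perm now: [1 3 2]
Gen 2 (s1^-1): strand 1 crosses under strand 3. Perm now: [3 1 2]
Gen 3 (s2^-1): strand 1 crosses under strand 2. Perm now: [3 2 1]
Gen 4 (s2^-1): strand 2 crosses under strand 1. Perm now: [3 1 2]
Gen 5 (s2): strand 1 crosses over strand 2. Perm now: [3 2 1]
Gen 6 (s1): strand 3 crosses over strand 2. Perm now: [2 3 1]
Gen 7 (s2): strand 3 crosses over strand 1. Perm now: [2 1 3]
Gen 8 (s1^-1): strand 2 crosses under strand 1. Perm now: [1 2 3]
Gen 9 (s1^-1): strand 1 crosses under strand 2. Perm now: [2 1 3]
Gen 10 (s1): strand 2 crosses over strand 1. Perm now: [1 2 3]

Answer: 1 2 3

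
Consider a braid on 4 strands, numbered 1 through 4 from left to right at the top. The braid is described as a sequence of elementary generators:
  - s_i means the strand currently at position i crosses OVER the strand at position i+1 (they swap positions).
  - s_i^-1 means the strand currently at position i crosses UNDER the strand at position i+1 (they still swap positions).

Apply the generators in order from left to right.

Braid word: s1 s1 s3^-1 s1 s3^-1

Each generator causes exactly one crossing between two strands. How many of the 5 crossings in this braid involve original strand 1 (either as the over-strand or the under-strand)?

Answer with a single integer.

Answer: 3

Derivation:
Gen 1: crossing 1x2. Involves strand 1? yes. Count so far: 1
Gen 2: crossing 2x1. Involves strand 1? yes. Count so far: 2
Gen 3: crossing 3x4. Involves strand 1? no. Count so far: 2
Gen 4: crossing 1x2. Involves strand 1? yes. Count so far: 3
Gen 5: crossing 4x3. Involves strand 1? no. Count so far: 3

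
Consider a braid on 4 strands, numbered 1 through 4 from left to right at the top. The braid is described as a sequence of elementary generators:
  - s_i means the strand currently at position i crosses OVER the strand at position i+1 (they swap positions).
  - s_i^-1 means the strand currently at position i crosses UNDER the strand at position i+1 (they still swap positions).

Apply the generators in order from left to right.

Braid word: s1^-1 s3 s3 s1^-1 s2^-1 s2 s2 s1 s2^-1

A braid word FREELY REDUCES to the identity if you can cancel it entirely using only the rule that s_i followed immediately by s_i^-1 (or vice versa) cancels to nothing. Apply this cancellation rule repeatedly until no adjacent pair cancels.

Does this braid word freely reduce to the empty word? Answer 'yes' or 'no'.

Gen 1 (s1^-1): push. Stack: [s1^-1]
Gen 2 (s3): push. Stack: [s1^-1 s3]
Gen 3 (s3): push. Stack: [s1^-1 s3 s3]
Gen 4 (s1^-1): push. Stack: [s1^-1 s3 s3 s1^-1]
Gen 5 (s2^-1): push. Stack: [s1^-1 s3 s3 s1^-1 s2^-1]
Gen 6 (s2): cancels prior s2^-1. Stack: [s1^-1 s3 s3 s1^-1]
Gen 7 (s2): push. Stack: [s1^-1 s3 s3 s1^-1 s2]
Gen 8 (s1): push. Stack: [s1^-1 s3 s3 s1^-1 s2 s1]
Gen 9 (s2^-1): push. Stack: [s1^-1 s3 s3 s1^-1 s2 s1 s2^-1]
Reduced word: s1^-1 s3 s3 s1^-1 s2 s1 s2^-1

Answer: no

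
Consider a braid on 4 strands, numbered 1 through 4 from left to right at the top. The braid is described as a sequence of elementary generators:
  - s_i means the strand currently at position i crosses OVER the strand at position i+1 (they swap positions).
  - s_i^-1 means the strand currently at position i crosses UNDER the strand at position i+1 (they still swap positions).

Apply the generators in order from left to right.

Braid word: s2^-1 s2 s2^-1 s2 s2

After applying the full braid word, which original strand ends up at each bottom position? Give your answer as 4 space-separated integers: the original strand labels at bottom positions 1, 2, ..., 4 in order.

Answer: 1 3 2 4

Derivation:
Gen 1 (s2^-1): strand 2 crosses under strand 3. Perm now: [1 3 2 4]
Gen 2 (s2): strand 3 crosses over strand 2. Perm now: [1 2 3 4]
Gen 3 (s2^-1): strand 2 crosses under strand 3. Perm now: [1 3 2 4]
Gen 4 (s2): strand 3 crosses over strand 2. Perm now: [1 2 3 4]
Gen 5 (s2): strand 2 crosses over strand 3. Perm now: [1 3 2 4]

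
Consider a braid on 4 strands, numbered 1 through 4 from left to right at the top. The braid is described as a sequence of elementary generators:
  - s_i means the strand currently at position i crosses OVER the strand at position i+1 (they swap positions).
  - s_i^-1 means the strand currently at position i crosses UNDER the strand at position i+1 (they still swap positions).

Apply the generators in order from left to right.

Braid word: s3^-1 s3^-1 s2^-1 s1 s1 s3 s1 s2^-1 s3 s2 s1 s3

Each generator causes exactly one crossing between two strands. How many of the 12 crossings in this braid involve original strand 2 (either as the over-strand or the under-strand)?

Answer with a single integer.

Answer: 5

Derivation:
Gen 1: crossing 3x4. Involves strand 2? no. Count so far: 0
Gen 2: crossing 4x3. Involves strand 2? no. Count so far: 0
Gen 3: crossing 2x3. Involves strand 2? yes. Count so far: 1
Gen 4: crossing 1x3. Involves strand 2? no. Count so far: 1
Gen 5: crossing 3x1. Involves strand 2? no. Count so far: 1
Gen 6: crossing 2x4. Involves strand 2? yes. Count so far: 2
Gen 7: crossing 1x3. Involves strand 2? no. Count so far: 2
Gen 8: crossing 1x4. Involves strand 2? no. Count so far: 2
Gen 9: crossing 1x2. Involves strand 2? yes. Count so far: 3
Gen 10: crossing 4x2. Involves strand 2? yes. Count so far: 4
Gen 11: crossing 3x2. Involves strand 2? yes. Count so far: 5
Gen 12: crossing 4x1. Involves strand 2? no. Count so far: 5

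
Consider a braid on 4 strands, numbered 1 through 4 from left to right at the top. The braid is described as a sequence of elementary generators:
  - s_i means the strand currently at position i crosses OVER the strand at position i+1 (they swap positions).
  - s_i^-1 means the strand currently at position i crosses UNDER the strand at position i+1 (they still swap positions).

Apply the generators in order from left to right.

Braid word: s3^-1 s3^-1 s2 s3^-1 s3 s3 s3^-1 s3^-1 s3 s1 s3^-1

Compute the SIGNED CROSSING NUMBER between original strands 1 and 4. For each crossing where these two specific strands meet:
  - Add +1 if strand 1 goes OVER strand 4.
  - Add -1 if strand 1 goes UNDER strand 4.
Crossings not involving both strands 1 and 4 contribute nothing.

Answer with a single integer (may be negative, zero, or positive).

Answer: 0

Derivation:
Gen 1: crossing 3x4. Both 1&4? no. Sum: 0
Gen 2: crossing 4x3. Both 1&4? no. Sum: 0
Gen 3: crossing 2x3. Both 1&4? no. Sum: 0
Gen 4: crossing 2x4. Both 1&4? no. Sum: 0
Gen 5: crossing 4x2. Both 1&4? no. Sum: 0
Gen 6: crossing 2x4. Both 1&4? no. Sum: 0
Gen 7: crossing 4x2. Both 1&4? no. Sum: 0
Gen 8: crossing 2x4. Both 1&4? no. Sum: 0
Gen 9: crossing 4x2. Both 1&4? no. Sum: 0
Gen 10: crossing 1x3. Both 1&4? no. Sum: 0
Gen 11: crossing 2x4. Both 1&4? no. Sum: 0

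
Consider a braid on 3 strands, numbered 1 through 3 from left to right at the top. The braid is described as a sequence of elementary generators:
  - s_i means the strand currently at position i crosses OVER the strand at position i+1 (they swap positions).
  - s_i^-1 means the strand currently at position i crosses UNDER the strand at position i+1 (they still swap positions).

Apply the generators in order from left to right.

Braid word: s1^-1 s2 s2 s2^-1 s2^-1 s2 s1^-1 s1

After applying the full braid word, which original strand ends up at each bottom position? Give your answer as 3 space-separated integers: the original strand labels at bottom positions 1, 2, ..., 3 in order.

Gen 1 (s1^-1): strand 1 crosses under strand 2. Perm now: [2 1 3]
Gen 2 (s2): strand 1 crosses over strand 3. Perm now: [2 3 1]
Gen 3 (s2): strand 3 crosses over strand 1. Perm now: [2 1 3]
Gen 4 (s2^-1): strand 1 crosses under strand 3. Perm now: [2 3 1]
Gen 5 (s2^-1): strand 3 crosses under strand 1. Perm now: [2 1 3]
Gen 6 (s2): strand 1 crosses over strand 3. Perm now: [2 3 1]
Gen 7 (s1^-1): strand 2 crosses under strand 3. Perm now: [3 2 1]
Gen 8 (s1): strand 3 crosses over strand 2. Perm now: [2 3 1]

Answer: 2 3 1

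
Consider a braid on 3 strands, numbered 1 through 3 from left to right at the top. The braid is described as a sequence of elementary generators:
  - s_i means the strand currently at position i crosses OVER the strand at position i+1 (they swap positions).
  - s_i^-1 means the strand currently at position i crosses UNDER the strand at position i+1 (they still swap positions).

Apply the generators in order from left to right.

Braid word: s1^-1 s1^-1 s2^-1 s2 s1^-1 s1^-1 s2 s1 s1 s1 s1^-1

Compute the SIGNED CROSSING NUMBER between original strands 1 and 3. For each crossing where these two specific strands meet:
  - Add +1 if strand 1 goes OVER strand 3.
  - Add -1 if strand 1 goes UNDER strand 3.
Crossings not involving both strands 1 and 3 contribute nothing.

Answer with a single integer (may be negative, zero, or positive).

Answer: 2

Derivation:
Gen 1: crossing 1x2. Both 1&3? no. Sum: 0
Gen 2: crossing 2x1. Both 1&3? no. Sum: 0
Gen 3: crossing 2x3. Both 1&3? no. Sum: 0
Gen 4: crossing 3x2. Both 1&3? no. Sum: 0
Gen 5: crossing 1x2. Both 1&3? no. Sum: 0
Gen 6: crossing 2x1. Both 1&3? no. Sum: 0
Gen 7: crossing 2x3. Both 1&3? no. Sum: 0
Gen 8: 1 over 3. Both 1&3? yes. Contrib: +1. Sum: 1
Gen 9: 3 over 1. Both 1&3? yes. Contrib: -1. Sum: 0
Gen 10: 1 over 3. Both 1&3? yes. Contrib: +1. Sum: 1
Gen 11: 3 under 1. Both 1&3? yes. Contrib: +1. Sum: 2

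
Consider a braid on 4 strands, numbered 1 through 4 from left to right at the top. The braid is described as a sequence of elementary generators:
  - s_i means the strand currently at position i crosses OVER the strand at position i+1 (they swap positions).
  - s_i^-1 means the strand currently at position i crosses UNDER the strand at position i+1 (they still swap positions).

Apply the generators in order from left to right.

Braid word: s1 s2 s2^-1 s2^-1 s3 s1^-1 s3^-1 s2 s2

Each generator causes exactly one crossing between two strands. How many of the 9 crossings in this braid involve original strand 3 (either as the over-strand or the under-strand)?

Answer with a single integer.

Gen 1: crossing 1x2. Involves strand 3? no. Count so far: 0
Gen 2: crossing 1x3. Involves strand 3? yes. Count so far: 1
Gen 3: crossing 3x1. Involves strand 3? yes. Count so far: 2
Gen 4: crossing 1x3. Involves strand 3? yes. Count so far: 3
Gen 5: crossing 1x4. Involves strand 3? no. Count so far: 3
Gen 6: crossing 2x3. Involves strand 3? yes. Count so far: 4
Gen 7: crossing 4x1. Involves strand 3? no. Count so far: 4
Gen 8: crossing 2x1. Involves strand 3? no. Count so far: 4
Gen 9: crossing 1x2. Involves strand 3? no. Count so far: 4

Answer: 4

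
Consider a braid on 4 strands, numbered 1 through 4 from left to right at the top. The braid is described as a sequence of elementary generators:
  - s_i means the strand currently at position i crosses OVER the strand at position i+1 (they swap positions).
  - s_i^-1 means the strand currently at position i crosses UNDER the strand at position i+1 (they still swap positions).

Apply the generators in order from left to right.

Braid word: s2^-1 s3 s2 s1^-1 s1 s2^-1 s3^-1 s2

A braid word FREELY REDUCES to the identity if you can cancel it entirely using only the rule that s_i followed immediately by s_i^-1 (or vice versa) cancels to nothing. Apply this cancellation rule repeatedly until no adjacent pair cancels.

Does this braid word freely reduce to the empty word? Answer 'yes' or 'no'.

Answer: yes

Derivation:
Gen 1 (s2^-1): push. Stack: [s2^-1]
Gen 2 (s3): push. Stack: [s2^-1 s3]
Gen 3 (s2): push. Stack: [s2^-1 s3 s2]
Gen 4 (s1^-1): push. Stack: [s2^-1 s3 s2 s1^-1]
Gen 5 (s1): cancels prior s1^-1. Stack: [s2^-1 s3 s2]
Gen 6 (s2^-1): cancels prior s2. Stack: [s2^-1 s3]
Gen 7 (s3^-1): cancels prior s3. Stack: [s2^-1]
Gen 8 (s2): cancels prior s2^-1. Stack: []
Reduced word: (empty)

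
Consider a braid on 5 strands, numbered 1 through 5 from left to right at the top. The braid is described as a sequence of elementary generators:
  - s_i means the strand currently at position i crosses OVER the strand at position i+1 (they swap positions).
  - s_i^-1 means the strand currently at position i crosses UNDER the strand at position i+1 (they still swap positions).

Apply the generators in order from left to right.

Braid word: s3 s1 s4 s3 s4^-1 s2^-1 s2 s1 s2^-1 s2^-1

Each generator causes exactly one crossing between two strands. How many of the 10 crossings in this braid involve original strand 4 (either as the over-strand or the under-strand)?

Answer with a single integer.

Answer: 3

Derivation:
Gen 1: crossing 3x4. Involves strand 4? yes. Count so far: 1
Gen 2: crossing 1x2. Involves strand 4? no. Count so far: 1
Gen 3: crossing 3x5. Involves strand 4? no. Count so far: 1
Gen 4: crossing 4x5. Involves strand 4? yes. Count so far: 2
Gen 5: crossing 4x3. Involves strand 4? yes. Count so far: 3
Gen 6: crossing 1x5. Involves strand 4? no. Count so far: 3
Gen 7: crossing 5x1. Involves strand 4? no. Count so far: 3
Gen 8: crossing 2x1. Involves strand 4? no. Count so far: 3
Gen 9: crossing 2x5. Involves strand 4? no. Count so far: 3
Gen 10: crossing 5x2. Involves strand 4? no. Count so far: 3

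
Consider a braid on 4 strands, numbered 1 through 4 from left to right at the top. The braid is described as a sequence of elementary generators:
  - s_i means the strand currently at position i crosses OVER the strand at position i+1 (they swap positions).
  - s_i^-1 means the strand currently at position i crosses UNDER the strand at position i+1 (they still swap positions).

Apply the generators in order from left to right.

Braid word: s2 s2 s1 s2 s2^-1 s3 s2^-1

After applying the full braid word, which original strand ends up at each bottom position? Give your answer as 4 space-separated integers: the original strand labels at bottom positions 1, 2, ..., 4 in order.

Gen 1 (s2): strand 2 crosses over strand 3. Perm now: [1 3 2 4]
Gen 2 (s2): strand 3 crosses over strand 2. Perm now: [1 2 3 4]
Gen 3 (s1): strand 1 crosses over strand 2. Perm now: [2 1 3 4]
Gen 4 (s2): strand 1 crosses over strand 3. Perm now: [2 3 1 4]
Gen 5 (s2^-1): strand 3 crosses under strand 1. Perm now: [2 1 3 4]
Gen 6 (s3): strand 3 crosses over strand 4. Perm now: [2 1 4 3]
Gen 7 (s2^-1): strand 1 crosses under strand 4. Perm now: [2 4 1 3]

Answer: 2 4 1 3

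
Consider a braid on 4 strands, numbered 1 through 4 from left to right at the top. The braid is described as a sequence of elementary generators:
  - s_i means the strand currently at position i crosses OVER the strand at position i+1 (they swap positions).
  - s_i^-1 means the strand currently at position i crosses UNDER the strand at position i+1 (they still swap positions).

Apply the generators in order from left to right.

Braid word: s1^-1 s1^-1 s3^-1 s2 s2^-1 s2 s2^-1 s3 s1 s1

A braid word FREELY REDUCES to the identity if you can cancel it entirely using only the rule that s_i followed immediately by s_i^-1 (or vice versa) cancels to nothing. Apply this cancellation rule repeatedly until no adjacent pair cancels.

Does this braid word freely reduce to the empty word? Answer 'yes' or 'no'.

Answer: yes

Derivation:
Gen 1 (s1^-1): push. Stack: [s1^-1]
Gen 2 (s1^-1): push. Stack: [s1^-1 s1^-1]
Gen 3 (s3^-1): push. Stack: [s1^-1 s1^-1 s3^-1]
Gen 4 (s2): push. Stack: [s1^-1 s1^-1 s3^-1 s2]
Gen 5 (s2^-1): cancels prior s2. Stack: [s1^-1 s1^-1 s3^-1]
Gen 6 (s2): push. Stack: [s1^-1 s1^-1 s3^-1 s2]
Gen 7 (s2^-1): cancels prior s2. Stack: [s1^-1 s1^-1 s3^-1]
Gen 8 (s3): cancels prior s3^-1. Stack: [s1^-1 s1^-1]
Gen 9 (s1): cancels prior s1^-1. Stack: [s1^-1]
Gen 10 (s1): cancels prior s1^-1. Stack: []
Reduced word: (empty)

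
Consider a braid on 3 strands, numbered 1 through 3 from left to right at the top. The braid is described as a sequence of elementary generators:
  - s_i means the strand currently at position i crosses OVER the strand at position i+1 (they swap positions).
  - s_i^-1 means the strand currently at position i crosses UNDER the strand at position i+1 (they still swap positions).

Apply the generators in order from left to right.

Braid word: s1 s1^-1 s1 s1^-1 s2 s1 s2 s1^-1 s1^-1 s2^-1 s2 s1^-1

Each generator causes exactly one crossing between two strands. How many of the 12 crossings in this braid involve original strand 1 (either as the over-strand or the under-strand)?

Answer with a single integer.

Gen 1: crossing 1x2. Involves strand 1? yes. Count so far: 1
Gen 2: crossing 2x1. Involves strand 1? yes. Count so far: 2
Gen 3: crossing 1x2. Involves strand 1? yes. Count so far: 3
Gen 4: crossing 2x1. Involves strand 1? yes. Count so far: 4
Gen 5: crossing 2x3. Involves strand 1? no. Count so far: 4
Gen 6: crossing 1x3. Involves strand 1? yes. Count so far: 5
Gen 7: crossing 1x2. Involves strand 1? yes. Count so far: 6
Gen 8: crossing 3x2. Involves strand 1? no. Count so far: 6
Gen 9: crossing 2x3. Involves strand 1? no. Count so far: 6
Gen 10: crossing 2x1. Involves strand 1? yes. Count so far: 7
Gen 11: crossing 1x2. Involves strand 1? yes. Count so far: 8
Gen 12: crossing 3x2. Involves strand 1? no. Count so far: 8

Answer: 8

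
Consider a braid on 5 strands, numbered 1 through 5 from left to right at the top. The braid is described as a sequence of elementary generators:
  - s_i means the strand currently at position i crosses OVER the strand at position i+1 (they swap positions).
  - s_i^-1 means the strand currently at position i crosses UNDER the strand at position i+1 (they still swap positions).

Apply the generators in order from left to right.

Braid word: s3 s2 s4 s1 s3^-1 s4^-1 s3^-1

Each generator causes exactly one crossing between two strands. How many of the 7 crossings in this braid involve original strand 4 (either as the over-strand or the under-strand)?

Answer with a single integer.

Answer: 3

Derivation:
Gen 1: crossing 3x4. Involves strand 4? yes. Count so far: 1
Gen 2: crossing 2x4. Involves strand 4? yes. Count so far: 2
Gen 3: crossing 3x5. Involves strand 4? no. Count so far: 2
Gen 4: crossing 1x4. Involves strand 4? yes. Count so far: 3
Gen 5: crossing 2x5. Involves strand 4? no. Count so far: 3
Gen 6: crossing 2x3. Involves strand 4? no. Count so far: 3
Gen 7: crossing 5x3. Involves strand 4? no. Count so far: 3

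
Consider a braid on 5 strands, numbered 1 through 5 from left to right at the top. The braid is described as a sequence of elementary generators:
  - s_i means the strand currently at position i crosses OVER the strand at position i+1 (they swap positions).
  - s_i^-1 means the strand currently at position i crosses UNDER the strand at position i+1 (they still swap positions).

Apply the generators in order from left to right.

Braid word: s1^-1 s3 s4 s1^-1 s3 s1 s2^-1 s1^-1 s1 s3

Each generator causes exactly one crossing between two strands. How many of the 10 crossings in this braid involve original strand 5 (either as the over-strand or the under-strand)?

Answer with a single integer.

Gen 1: crossing 1x2. Involves strand 5? no. Count so far: 0
Gen 2: crossing 3x4. Involves strand 5? no. Count so far: 0
Gen 3: crossing 3x5. Involves strand 5? yes. Count so far: 1
Gen 4: crossing 2x1. Involves strand 5? no. Count so far: 1
Gen 5: crossing 4x5. Involves strand 5? yes. Count so far: 2
Gen 6: crossing 1x2. Involves strand 5? no. Count so far: 2
Gen 7: crossing 1x5. Involves strand 5? yes. Count so far: 3
Gen 8: crossing 2x5. Involves strand 5? yes. Count so far: 4
Gen 9: crossing 5x2. Involves strand 5? yes. Count so far: 5
Gen 10: crossing 1x4. Involves strand 5? no. Count so far: 5

Answer: 5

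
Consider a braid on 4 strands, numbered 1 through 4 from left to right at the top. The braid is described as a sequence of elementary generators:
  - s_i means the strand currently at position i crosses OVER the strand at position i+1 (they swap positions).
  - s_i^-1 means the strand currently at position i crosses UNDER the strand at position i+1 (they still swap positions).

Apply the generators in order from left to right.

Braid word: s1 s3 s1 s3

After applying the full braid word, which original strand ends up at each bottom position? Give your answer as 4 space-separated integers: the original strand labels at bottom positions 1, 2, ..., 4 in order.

Answer: 1 2 3 4

Derivation:
Gen 1 (s1): strand 1 crosses over strand 2. Perm now: [2 1 3 4]
Gen 2 (s3): strand 3 crosses over strand 4. Perm now: [2 1 4 3]
Gen 3 (s1): strand 2 crosses over strand 1. Perm now: [1 2 4 3]
Gen 4 (s3): strand 4 crosses over strand 3. Perm now: [1 2 3 4]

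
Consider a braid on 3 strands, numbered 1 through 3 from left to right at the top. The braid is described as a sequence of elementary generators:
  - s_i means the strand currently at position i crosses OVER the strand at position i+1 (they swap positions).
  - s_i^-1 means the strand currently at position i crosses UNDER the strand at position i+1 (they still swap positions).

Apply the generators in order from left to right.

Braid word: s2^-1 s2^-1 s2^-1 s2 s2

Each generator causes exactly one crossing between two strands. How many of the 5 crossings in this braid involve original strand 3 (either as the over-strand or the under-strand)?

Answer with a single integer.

Answer: 5

Derivation:
Gen 1: crossing 2x3. Involves strand 3? yes. Count so far: 1
Gen 2: crossing 3x2. Involves strand 3? yes. Count so far: 2
Gen 3: crossing 2x3. Involves strand 3? yes. Count so far: 3
Gen 4: crossing 3x2. Involves strand 3? yes. Count so far: 4
Gen 5: crossing 2x3. Involves strand 3? yes. Count so far: 5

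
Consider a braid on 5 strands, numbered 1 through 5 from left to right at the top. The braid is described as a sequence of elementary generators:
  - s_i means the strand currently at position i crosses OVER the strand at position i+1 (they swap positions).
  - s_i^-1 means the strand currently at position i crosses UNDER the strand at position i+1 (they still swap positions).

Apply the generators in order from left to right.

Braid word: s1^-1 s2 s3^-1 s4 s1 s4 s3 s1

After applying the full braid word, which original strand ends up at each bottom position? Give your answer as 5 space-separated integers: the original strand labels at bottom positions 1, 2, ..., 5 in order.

Gen 1 (s1^-1): strand 1 crosses under strand 2. Perm now: [2 1 3 4 5]
Gen 2 (s2): strand 1 crosses over strand 3. Perm now: [2 3 1 4 5]
Gen 3 (s3^-1): strand 1 crosses under strand 4. Perm now: [2 3 4 1 5]
Gen 4 (s4): strand 1 crosses over strand 5. Perm now: [2 3 4 5 1]
Gen 5 (s1): strand 2 crosses over strand 3. Perm now: [3 2 4 5 1]
Gen 6 (s4): strand 5 crosses over strand 1. Perm now: [3 2 4 1 5]
Gen 7 (s3): strand 4 crosses over strand 1. Perm now: [3 2 1 4 5]
Gen 8 (s1): strand 3 crosses over strand 2. Perm now: [2 3 1 4 5]

Answer: 2 3 1 4 5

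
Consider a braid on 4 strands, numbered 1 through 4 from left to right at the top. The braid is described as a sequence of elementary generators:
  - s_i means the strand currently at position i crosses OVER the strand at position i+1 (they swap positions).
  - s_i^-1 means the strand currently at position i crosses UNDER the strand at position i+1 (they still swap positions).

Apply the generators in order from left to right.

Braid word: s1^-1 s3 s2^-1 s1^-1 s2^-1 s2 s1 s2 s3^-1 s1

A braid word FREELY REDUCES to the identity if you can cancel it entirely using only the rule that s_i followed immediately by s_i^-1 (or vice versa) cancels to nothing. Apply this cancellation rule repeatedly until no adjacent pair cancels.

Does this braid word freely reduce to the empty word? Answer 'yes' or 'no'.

Gen 1 (s1^-1): push. Stack: [s1^-1]
Gen 2 (s3): push. Stack: [s1^-1 s3]
Gen 3 (s2^-1): push. Stack: [s1^-1 s3 s2^-1]
Gen 4 (s1^-1): push. Stack: [s1^-1 s3 s2^-1 s1^-1]
Gen 5 (s2^-1): push. Stack: [s1^-1 s3 s2^-1 s1^-1 s2^-1]
Gen 6 (s2): cancels prior s2^-1. Stack: [s1^-1 s3 s2^-1 s1^-1]
Gen 7 (s1): cancels prior s1^-1. Stack: [s1^-1 s3 s2^-1]
Gen 8 (s2): cancels prior s2^-1. Stack: [s1^-1 s3]
Gen 9 (s3^-1): cancels prior s3. Stack: [s1^-1]
Gen 10 (s1): cancels prior s1^-1. Stack: []
Reduced word: (empty)

Answer: yes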